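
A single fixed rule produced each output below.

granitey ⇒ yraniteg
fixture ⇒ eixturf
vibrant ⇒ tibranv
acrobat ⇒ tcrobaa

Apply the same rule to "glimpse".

The pattern: swap the first and last characters.
Doing the same to "glimpse": "elimpsg".

elimpsg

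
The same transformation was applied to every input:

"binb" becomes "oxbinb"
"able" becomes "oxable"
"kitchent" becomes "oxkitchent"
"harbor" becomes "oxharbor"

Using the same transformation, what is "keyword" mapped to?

Rule — prepend "ox".
For "keyword" the result is "oxkeyword".

oxkeyword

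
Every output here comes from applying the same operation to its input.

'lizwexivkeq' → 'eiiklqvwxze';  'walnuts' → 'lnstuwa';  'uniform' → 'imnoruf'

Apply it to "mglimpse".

The pattern: sort the characters into alphabetical order, then move the first character to the end.
On "mglimpse": the first step gives "egilmmps", and the second then gives "gilmmpse".

gilmmpse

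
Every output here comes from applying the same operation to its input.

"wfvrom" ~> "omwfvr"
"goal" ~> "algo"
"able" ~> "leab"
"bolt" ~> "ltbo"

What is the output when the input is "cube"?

becu

Looking at the pairs, the operation is to move the last 2 characters to the front (rotate right by 2).
On "cube" that produces "becu".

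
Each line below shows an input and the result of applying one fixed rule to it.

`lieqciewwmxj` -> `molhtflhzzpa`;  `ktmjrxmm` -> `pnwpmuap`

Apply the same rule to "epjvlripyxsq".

thsmyoulsbav

What's happening: move the last character to the front, then shift every letter 3 places forward in the alphabet (wrapping around).
Working it through for "epjvlripyxsq": intermediate "qepjvlripyxs", final "thsmyoulsbav".
(Check on "lieqciewwmxj": → "jlieqciewwmx" → "molhtflhzzpa" ✓)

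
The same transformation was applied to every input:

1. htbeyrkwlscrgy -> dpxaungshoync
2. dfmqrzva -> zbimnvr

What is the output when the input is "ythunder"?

What's happening: shift every letter 4 places backward in the alphabet (wrapping around), then delete the last character.
Working it through for "ythunder": intermediate "updqjzan", final "updqjza".
(Check on "dfmqrzva": → "zbimnvrw" → "zbimnvr" ✓)

updqjza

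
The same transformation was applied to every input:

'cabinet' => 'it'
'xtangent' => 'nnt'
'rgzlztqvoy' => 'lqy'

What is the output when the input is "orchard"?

The transformation: move the first 2 characters to the end (rotate left by 2), then keep one character in every 3, starting at position 2 (positions 2nd, 5th, 8th, ...).
"orchard" → "chardor" → "hd".

hd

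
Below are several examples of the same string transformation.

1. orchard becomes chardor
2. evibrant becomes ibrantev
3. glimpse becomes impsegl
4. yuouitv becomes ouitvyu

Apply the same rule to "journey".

In each case the input is transformed by: move the first 2 characters to the end (rotate left by 2).
For "journey" the result is "urneyjo".

urneyjo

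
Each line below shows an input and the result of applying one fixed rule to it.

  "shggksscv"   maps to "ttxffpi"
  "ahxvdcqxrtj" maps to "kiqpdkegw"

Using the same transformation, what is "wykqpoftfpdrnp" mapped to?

xdcbsgscqeac

Rule — shift every letter 13 places forward in the alphabet (wrapping around) — i.e. ROT13, then delete the first 2 characters.
"wykqpoftfpdrnp" → "jlxdcbsgscqeac" → "xdcbsgscqeac".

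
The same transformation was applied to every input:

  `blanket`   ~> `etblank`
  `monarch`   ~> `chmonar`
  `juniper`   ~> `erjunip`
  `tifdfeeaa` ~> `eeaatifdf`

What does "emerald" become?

ldemera

The pattern: move the first 2 characters to the end (rotate left by 2), then move the first 3 characters to the end (rotate left by 3).
On "emerald": the first step gives "eraldem", and the second then gives "ldemera".
(Check on "juniper": → "niperju" → "erjunip" ✓)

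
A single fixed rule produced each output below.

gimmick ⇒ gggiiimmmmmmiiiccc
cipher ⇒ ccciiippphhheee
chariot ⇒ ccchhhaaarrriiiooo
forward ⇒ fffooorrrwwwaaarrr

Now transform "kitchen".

In each case the input is transformed by: repeat every character 3 times, then delete the last 3 characters.
Applying both steps to "kitchen": "kkkiiitttccchhheeennn", then "kkkiiitttccchhheee".

kkkiiitttccchhheee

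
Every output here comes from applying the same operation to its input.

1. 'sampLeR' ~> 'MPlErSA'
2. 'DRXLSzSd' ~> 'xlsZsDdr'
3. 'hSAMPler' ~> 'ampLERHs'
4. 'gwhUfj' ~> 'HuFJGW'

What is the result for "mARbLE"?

rBleMa

The pattern: flip the case of every letter, then move the first 2 characters to the end (rotate left by 2).
Working it through for "mARbLE": intermediate "MarBle", final "rBleMa".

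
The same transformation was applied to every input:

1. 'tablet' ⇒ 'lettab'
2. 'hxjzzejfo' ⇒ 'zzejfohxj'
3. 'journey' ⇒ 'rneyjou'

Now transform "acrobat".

obatacr

What's happening: move the first 3 characters to the end (rotate left by 3).
"acrobat" → "obatacr".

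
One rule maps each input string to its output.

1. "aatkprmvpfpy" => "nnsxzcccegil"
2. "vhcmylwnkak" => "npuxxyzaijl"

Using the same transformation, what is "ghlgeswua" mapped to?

Each output is the input with this applied: sort the characters into alphabetical order, then shift every letter 13 places forward in the alphabet (wrapping around) — i.e. ROT13.
Applying both steps to "ghlgeswua": "aegghlsuw", then "nrttuyfhj".
(Check on "vhcmylwnkak": → "achkklmnvwy" → "npuxxyzaijl" ✓)

nrttuyfhj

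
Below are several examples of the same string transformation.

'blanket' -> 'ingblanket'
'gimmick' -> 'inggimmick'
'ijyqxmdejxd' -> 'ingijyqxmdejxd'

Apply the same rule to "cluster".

Looking at the pairs, the operation is to prepend "ing".
On "cluster" that produces "ingcluster".

ingcluster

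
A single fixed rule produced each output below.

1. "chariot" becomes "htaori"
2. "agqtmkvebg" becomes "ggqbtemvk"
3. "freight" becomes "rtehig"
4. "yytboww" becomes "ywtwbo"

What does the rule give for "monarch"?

ohncar

Looking at the pairs, the operation is to delete the first character, then take characters alternately from the front and the back (1st, last, 2nd, 2nd-last, ...).
"monarch" → "onarch" → "ohncar".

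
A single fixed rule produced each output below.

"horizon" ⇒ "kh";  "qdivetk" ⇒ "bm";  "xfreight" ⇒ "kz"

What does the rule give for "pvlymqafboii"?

ejub

Looking at the pairs, the operation is to keep one character in every 3, starting at position 3 (positions 3rd, 6th, 9th, ...), then shift every letter 7 places backward in the alphabet (wrapping around).
On "pvlymqafboii": the first step gives "lqbi", and the second then gives "ejub".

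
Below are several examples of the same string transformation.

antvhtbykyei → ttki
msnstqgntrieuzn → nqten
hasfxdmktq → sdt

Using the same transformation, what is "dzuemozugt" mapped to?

uog

The pattern: keep one character in every 3, starting at position 3 (positions 3rd, 6th, 9th, ...).
Applying that to "dzuemozugt" gives "uog".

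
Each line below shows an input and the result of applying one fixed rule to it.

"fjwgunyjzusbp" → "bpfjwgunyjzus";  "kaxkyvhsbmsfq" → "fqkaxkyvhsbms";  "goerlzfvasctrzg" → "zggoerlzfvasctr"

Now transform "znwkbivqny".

nyznwkbivq

What's happening: move the last 2 characters to the front (rotate right by 2).
So "znwkbivqny" becomes "nyznwkbivq".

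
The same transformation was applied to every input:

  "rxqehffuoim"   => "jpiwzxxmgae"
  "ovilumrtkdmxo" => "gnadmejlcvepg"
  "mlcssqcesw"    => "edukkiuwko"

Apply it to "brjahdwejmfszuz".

tjbszvowbexkrmr

The transformation: shift every letter 8 places backward in the alphabet (wrapping around).
Doing the same to "brjahdwejmfszuz": "tjbszvowbexkrmr".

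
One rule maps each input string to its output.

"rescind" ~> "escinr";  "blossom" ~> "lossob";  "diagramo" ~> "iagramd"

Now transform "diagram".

iagrad

Rule — swap the first and last characters, then delete the first character.
Applying that to "diagram" gives "iagrad".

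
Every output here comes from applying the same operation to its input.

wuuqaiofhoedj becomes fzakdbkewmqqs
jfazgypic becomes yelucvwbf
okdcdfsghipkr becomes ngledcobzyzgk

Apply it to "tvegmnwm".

isjicarp

Looking at the pairs, the operation is to reverse the string, then shift every letter 4 places backward in the alphabet (wrapping around).
Working it through for "tvegmnwm": intermediate "mwnmgevt", final "isjicarp".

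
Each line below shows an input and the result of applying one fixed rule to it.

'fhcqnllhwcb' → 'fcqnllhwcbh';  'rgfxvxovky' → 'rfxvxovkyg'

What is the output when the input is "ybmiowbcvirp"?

ymiowbcvirpb

In each case the input is transformed by: move the first character to the end, then swap the first and last characters.
Applying both steps to "ybmiowbcvirp": "bmiowbcvirpy", then "ymiowbcvirpb".
(Check on "rgfxvxovky": → "gfxvxovkyr" → "rfxvxovkyg" ✓)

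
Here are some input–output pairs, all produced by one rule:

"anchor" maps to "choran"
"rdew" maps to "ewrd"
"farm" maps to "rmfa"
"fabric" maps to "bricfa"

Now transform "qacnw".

Each output is the input with this applied: move the first 2 characters to the end (rotate left by 2).
For "qacnw" the result is "cnwqa".

cnwqa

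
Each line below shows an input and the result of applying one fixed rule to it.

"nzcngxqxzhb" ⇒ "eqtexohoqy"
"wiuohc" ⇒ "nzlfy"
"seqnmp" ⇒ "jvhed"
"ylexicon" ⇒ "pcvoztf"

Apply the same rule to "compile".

The pattern: shift every letter 9 places backward in the alphabet (wrapping around), then delete the last character.
"compile" → "tfdgzcv" → "tfdgzc".
(Check on "seqnmp": → "jvhedg" → "jvhed" ✓)

tfdgzc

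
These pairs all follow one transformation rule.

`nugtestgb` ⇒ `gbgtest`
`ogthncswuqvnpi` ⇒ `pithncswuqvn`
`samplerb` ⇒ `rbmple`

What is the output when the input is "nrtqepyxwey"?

The pattern: delete the first 2 characters, then move the last 2 characters to the front (rotate right by 2).
"nrtqepyxwey" → "tqepyxwey" → "eytqepyxw".

eytqepyxw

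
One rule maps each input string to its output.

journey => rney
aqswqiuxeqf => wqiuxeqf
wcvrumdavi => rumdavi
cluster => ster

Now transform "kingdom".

The rule is to delete the first 3 characters.
For "kingdom" the result is "gdom".

gdom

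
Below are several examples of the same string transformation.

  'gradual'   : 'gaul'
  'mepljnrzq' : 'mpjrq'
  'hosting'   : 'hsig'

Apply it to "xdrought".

xruh

The pattern: keep every other character starting from the first (positions 1st, 3rd, 5th, ...).
For "xdrought" the result is "xruh".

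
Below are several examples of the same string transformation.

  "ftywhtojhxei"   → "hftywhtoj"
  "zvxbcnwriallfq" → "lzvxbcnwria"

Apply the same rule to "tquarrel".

The rule is to delete the last 3 characters, then move the last character to the front.
On "tquarrel": the first step gives "tquar", and the second then gives "rtqua".

rtqua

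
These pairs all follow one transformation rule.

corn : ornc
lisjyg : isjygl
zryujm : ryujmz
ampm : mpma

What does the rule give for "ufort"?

In each case the input is transformed by: move the first character to the end.
Applying that to "ufort" gives "fortu".

fortu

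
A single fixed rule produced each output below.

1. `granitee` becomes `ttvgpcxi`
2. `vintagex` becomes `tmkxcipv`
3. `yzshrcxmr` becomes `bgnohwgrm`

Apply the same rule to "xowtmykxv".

mkmdlibnz

Each output is the input with this applied: move the last 2 characters to the front (rotate right by 2), then shift every letter 11 places backward in the alphabet (wrapping around).
"xowtmykxv" → "mkmdlibnz".
(Check on "vintagex": → "exvintag" → "tmkxcipv" ✓)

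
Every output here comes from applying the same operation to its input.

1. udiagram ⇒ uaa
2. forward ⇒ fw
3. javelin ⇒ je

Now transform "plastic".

Rule — move the last character to the front, then keep one character in every 3, starting at position 2 (positions 2nd, 5th, 8th, ...).
Working it through for "plastic": intermediate "cplasti", final "ps".
(Check on "forward": → "dforwar" → "fw" ✓)

ps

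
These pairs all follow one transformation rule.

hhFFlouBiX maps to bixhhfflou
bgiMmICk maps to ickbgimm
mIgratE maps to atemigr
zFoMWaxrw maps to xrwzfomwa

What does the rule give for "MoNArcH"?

The pattern: move the last 3 characters to the front (rotate right by 3), then convert every letter to lowercase.
Applying that to "MoNArcH" gives "rchmona".

rchmona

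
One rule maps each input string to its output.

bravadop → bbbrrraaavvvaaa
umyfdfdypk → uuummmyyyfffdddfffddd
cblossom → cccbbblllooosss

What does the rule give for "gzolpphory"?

Rule — delete the last 3 characters, then repeat every character 3 times.
For "gzolpphory", step one produces "gzolpph"; step two turns that into "gggzzzooolllpppppphhh".

gggzzzooolllpppppphhh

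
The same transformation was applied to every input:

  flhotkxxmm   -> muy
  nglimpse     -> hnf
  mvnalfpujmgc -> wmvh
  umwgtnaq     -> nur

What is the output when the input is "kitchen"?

The pattern: keep one character in every 3, starting at position 2 (positions 2nd, 5th, 8th, ...), then shift every letter 1 place forward in the alphabet (wrapping around).
"kitchen" → "ih" → "ji".

ji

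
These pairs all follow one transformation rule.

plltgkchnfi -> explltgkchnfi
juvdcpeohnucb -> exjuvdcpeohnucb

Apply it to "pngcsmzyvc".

Looking at the pairs, the operation is to prepend "ex".
Applying that to "pngcsmzyvc" gives "expngcsmzyvc".

expngcsmzyvc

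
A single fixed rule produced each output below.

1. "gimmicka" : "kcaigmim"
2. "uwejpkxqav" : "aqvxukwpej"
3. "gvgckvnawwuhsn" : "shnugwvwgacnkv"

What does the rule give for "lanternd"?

The transformation: move the last 2 characters to the front (rotate right by 2), then take characters alternately from the front and the back (1st, last, 2nd, 2nd-last, ...).
Applying both steps to "lanternd": "ndlanter", then "nrdeltan".

nrdeltan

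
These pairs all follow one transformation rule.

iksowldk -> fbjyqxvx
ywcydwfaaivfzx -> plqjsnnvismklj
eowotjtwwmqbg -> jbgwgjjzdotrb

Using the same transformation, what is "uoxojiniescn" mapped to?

Each output is the input with this applied: move the first 2 characters to the end (rotate left by 2), then shift every letter 13 places forward in the alphabet (wrapping around) — i.e. ROT13.
On "uoxojiniescn": the first step gives "xojiniescnuo", and the second then gives "kbwvavrfpahb".

kbwvavrfpahb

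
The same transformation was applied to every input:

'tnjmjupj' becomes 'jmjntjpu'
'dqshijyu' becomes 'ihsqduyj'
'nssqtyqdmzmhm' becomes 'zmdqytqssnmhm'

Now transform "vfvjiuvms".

uijvfvsmv

The transformation: reverse the string, then move the first 3 characters to the end (rotate left by 3).
So "vfvjiuvms" becomes "uijvfvsmv".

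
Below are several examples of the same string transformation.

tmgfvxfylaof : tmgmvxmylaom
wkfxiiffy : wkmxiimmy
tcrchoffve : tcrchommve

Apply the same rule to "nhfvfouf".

Rule — replace every "f" with "m".
"nhfvfouf" → "nhmvmoum".

nhmvmoum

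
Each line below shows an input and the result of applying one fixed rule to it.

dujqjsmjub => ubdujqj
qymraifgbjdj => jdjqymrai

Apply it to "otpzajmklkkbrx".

Rule — swap the front and back halves of the string, then delete the first 3 characters.
For "otpzajmklkkbrx", step one produces "klkkbrxotpzajm"; step two turns that into "kbrxotpzajm".

kbrxotpzajm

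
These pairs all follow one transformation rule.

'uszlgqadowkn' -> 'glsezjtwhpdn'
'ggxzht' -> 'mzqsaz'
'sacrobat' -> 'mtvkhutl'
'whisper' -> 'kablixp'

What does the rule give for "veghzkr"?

Rule — swap the first and last characters, then shift every letter 7 places backward in the alphabet (wrapping around).
For "veghzkr", step one produces "reghzkv"; step two turns that into "kxzasdo".

kxzasdo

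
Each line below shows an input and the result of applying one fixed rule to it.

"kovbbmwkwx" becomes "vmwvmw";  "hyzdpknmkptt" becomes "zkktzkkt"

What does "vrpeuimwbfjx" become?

In each case the input is transformed by: keep one character in every 3, starting at position 3 (positions 3rd, 6th, 9th, ...), then write the whole string twice.
On "vrpeuimwbfjx": the first step gives "pibx", and the second then gives "pibxpibx".
(Check on "hyzdpknmkptt": → "zkkt" → "zkktzkkt" ✓)

pibxpibx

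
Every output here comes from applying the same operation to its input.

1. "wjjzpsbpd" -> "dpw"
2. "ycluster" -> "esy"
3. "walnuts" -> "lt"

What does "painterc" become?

cnt

Rule — sort the characters into alphabetical order, then keep one character in every 3, starting at position 2 (positions 2nd, 5th, 8th, ...).
Working it through for "painterc": intermediate "aceinprt", final "cnt".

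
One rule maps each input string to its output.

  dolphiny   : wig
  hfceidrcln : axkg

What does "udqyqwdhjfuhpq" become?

nrwyi

What's happening: keep one character in every 3, starting at position 1 (positions 1st, 4th, 7th, ...), then shift every letter 7 places backward in the alphabet (wrapping around).
Starting from "udqyqwdhjfuhpq": after the first operation, "uydfp"; after the second, "nrwyi".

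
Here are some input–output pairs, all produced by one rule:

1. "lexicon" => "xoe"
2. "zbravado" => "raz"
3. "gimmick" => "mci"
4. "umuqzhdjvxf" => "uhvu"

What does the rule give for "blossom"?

ool

The pattern: move the first 2 characters to the end (rotate left by 2), then keep one character in every 3, starting at position 1 (positions 1st, 4th, 7th, ...).
On "blossom" that produces "ool".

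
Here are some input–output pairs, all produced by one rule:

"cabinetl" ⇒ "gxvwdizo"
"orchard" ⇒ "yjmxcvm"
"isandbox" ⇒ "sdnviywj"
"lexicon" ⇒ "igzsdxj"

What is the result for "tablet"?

In each case the input is transformed by: move the last character to the front, then shift every letter 5 places backward in the alphabet (wrapping around).
Working it through for "tablet": intermediate "ttable", final "oovwgz".
(Check on "cabinetl": → "lcabinet" → "gxvwdizo" ✓)

oovwgz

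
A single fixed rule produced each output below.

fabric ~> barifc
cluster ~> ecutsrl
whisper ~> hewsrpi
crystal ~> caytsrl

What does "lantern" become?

eatrnnl

What's happening: sort the characters into reverse alphabetical order, then move the last 2 characters to the front (rotate right by 2).
On "lantern": the first step gives "trnnlea", and the second then gives "eatrnnl".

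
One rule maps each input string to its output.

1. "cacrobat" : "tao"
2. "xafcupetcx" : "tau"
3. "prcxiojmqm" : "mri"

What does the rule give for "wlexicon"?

The pattern: keep one character in every 3, starting at position 2 (positions 2nd, 5th, 8th, ...), then move the last character to the front.
Working it through for "wlexicon": intermediate "lin", final "nli".

nli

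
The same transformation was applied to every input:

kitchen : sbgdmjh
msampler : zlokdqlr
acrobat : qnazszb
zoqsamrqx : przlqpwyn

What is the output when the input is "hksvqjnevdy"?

rupimducxgj

Each output is the input with this applied: shift every letter 1 place backward in the alphabet (wrapping around), then move the first 2 characters to the end (rotate left by 2).
Applying that to "hksvqjnevdy" gives "rupimducxgj".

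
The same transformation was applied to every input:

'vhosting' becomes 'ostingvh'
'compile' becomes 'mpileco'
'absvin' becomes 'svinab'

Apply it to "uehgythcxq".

What's happening: move the first 2 characters to the end (rotate left by 2).
For "uehgythcxq" the result is "hgythcxque".

hgythcxque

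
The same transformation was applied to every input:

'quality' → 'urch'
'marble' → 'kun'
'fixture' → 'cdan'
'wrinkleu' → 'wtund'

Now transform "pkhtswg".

cbfp

The transformation: delete the first 3 characters, then shift every letter 9 places forward in the alphabet (wrapping around).
Applying both steps to "pkhtswg": "tswg", then "cbfp".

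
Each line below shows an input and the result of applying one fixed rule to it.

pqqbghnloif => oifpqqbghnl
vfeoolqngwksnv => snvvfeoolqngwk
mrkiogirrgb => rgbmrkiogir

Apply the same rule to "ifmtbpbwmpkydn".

ydnifmtbpbwmpk

Rule — move the last 3 characters to the front (rotate right by 3).
"ifmtbpbwmpkydn" → "ydnifmtbpbwmpk".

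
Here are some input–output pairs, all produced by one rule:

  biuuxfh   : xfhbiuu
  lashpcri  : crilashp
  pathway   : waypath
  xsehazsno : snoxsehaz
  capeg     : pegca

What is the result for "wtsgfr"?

gfrwts

Looking at the pairs, the operation is to move the last 3 characters to the front (rotate right by 3).
For "wtsgfr" the result is "gfrwts".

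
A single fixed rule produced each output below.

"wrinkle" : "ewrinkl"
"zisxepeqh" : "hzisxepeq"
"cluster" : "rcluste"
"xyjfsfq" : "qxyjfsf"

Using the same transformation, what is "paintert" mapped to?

tpainter

Looking at the pairs, the operation is to move the last character to the front.
So "paintert" becomes "tpainter".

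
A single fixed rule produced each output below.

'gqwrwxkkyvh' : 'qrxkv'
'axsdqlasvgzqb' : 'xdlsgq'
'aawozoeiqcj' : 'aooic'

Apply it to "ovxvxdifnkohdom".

The rule is to keep every other character starting from the second (positions 2nd, 4th, 6th, ...).
On "ovxvxdifnkohdom" that produces "vvdfkho".

vvdfkho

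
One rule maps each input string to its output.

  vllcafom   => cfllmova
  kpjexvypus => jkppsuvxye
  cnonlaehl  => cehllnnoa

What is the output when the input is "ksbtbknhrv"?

bhkknrstvb

Each output is the input with this applied: sort the characters into alphabetical order, then move the first character to the end.
On "ksbtbknhrv" that produces "bhkknrstvb".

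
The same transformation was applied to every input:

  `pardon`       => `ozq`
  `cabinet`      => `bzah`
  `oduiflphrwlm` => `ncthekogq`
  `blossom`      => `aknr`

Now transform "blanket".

akzm

What's happening: shift every letter 1 place backward in the alphabet (wrapping around), then delete the last 3 characters.
On "blanket" that produces "akzm".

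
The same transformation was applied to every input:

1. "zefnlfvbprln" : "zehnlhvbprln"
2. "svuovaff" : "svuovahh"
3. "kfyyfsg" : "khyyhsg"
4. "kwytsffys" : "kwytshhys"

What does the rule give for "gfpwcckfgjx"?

ghpwcckhgjx

In each case the input is transformed by: replace every "f" with "h".
So "gfpwcckfgjx" becomes "ghpwcckhgjx".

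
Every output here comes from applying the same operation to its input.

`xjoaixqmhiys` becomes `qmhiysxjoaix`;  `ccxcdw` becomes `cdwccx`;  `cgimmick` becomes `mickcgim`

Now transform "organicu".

Rule — swap the front and back halves of the string.
On "organicu" that produces "nicuorga".

nicuorga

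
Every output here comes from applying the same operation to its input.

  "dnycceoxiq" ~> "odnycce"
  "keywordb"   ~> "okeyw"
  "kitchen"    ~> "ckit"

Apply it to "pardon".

Looking at the pairs, the operation is to delete the last 3 characters, then move the last character to the front.
So "pardon" becomes "rpa".
(Check on "kitchen": → "kitc" → "ckit" ✓)

rpa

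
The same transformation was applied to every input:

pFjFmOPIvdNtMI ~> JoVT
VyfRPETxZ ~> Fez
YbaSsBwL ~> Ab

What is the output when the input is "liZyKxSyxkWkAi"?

Each output is the input with this applied: keep one character in every 3, starting at position 3 (positions 3rd, 6th, 9th, ...), then flip the case of every letter.
For "liZyKxSyxkWkAi", step one produces "Zxxk"; step two turns that into "zXXK".

zXXK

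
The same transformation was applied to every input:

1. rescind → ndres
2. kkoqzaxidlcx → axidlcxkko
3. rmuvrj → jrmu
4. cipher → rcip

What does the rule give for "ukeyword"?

orduke

In each case the input is transformed by: move the first 3 characters to the end (rotate left by 3), then delete the first 2 characters.
Applying both steps to "ukeyword": "yworduke", then "orduke".
(Check on "rescind": → "cindres" → "ndres" ✓)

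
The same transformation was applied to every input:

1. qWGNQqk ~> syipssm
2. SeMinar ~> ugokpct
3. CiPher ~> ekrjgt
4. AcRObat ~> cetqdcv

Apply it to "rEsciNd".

The transformation: shift every letter 2 places forward in the alphabet (wrapping around), then convert every letter to lowercase.
On "rEsciNd": the first step gives "tGuekPf", and the second then gives "tguekpf".

tguekpf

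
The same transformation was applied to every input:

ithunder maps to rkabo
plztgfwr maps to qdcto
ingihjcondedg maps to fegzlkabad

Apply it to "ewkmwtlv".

jtqis

In each case the input is transformed by: shift every letter 3 places backward in the alphabet (wrapping around), then delete the first 3 characters.
Working it through for "ewkmwtlv": intermediate "bthjtqis", final "jtqis".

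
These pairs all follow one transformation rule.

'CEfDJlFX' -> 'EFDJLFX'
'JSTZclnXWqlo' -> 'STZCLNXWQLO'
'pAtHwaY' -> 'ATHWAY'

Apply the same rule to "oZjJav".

In each case the input is transformed by: delete the first character, then convert every letter to uppercase.
"oZjJav" → "ZjJav" → "ZJJAV".

ZJJAV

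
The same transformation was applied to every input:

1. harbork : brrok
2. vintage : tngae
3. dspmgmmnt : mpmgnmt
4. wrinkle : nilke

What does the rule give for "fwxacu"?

axuc

In each case the input is transformed by: delete the first 2 characters, then swap each adjacent pair of characters (1↔2, 3↔4, ...).
For "fwxacu", step one produces "xacu"; step two turns that into "axuc".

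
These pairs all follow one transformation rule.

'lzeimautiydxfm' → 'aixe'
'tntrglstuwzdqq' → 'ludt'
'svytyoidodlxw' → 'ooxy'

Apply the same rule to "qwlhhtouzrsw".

Each output is the input with this applied: keep one character in every 3, starting at position 3 (positions 3rd, 6th, 9th, ...), then move the first character to the end.
Starting from "qwlhhtouzrsw": after the first operation, "ltzw"; after the second, "tzwl".
(Check on "lzeimautiydxfm": → "eaix" → "aixe" ✓)

tzwl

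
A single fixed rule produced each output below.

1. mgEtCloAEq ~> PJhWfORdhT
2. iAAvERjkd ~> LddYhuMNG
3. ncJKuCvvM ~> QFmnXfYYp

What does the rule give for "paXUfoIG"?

SDaxIRlj

The rule is to shift every letter 3 places forward in the alphabet (wrapping around), then flip the case of every letter.
On "paXUfoIG": the first step gives "sdAXirLJ", and the second then gives "SDaxIRlj".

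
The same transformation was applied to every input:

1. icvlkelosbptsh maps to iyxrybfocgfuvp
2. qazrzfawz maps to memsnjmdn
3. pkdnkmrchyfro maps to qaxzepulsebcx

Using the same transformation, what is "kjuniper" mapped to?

havcrexw

In each case the input is transformed by: shift every letter 13 places forward in the alphabet (wrapping around) — i.e. ROT13, then move the first 2 characters to the end (rotate left by 2).
Working it through for "kjuniper": intermediate "xwhavcre", final "havcrexw".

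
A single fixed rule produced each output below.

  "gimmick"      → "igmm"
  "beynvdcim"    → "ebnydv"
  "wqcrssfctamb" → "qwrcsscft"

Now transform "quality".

Each output is the input with this applied: delete the last 3 characters, then swap each adjacent pair of characters (1↔2, 3↔4, ...).
Applying both steps to "quality": "qual", then "uqla".

uqla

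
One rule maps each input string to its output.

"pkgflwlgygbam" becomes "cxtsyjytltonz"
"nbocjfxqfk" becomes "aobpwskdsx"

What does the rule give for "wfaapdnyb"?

What's happening: shift every letter 13 places forward in the alphabet (wrapping around) — i.e. ROT13.
Doing the same to "wfaapdnyb": "jsnncqalo".

jsnncqalo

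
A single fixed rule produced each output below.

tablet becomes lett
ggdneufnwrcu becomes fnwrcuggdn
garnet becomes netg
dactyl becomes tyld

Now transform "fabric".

ricf

The rule is to swap the front and back halves of the string, then delete the last 2 characters.
On "fabric": the first step gives "ricfab", and the second then gives "ricf".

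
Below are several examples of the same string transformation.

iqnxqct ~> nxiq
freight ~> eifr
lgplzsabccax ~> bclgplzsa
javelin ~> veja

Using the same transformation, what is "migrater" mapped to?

Looking at the pairs, the operation is to delete the last 3 characters, then move the last 2 characters to the front (rotate right by 2).
Applying that to "migrater" gives "ramig".
(Check on "javelin": → "jave" → "veja" ✓)

ramig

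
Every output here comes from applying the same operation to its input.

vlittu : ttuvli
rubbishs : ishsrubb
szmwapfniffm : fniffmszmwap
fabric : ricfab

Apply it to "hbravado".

The pattern: swap the front and back halves of the string.
Applying that to "hbravado" gives "vadohbra".

vadohbra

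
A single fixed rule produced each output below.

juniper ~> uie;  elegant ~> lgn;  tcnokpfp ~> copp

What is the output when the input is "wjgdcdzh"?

The transformation: keep every other character starting from the second (positions 2nd, 4th, 6th, ...).
On "wjgdcdzh" that produces "jddh".

jddh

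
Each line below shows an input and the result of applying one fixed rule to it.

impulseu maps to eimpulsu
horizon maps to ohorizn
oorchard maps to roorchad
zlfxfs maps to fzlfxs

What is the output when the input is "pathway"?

apathwy

Looking at the pairs, the operation is to move the last character to the front, then swap the first and last characters.
On "pathway": the first step gives "ypathwa", and the second then gives "apathwy".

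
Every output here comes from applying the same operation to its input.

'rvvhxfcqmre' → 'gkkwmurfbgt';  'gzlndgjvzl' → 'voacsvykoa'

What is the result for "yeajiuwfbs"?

ntpyxjluqh

The rule is to shift every letter 11 places backward in the alphabet (wrapping around).
On "yeajiuwfbs" that produces "ntpyxjluqh".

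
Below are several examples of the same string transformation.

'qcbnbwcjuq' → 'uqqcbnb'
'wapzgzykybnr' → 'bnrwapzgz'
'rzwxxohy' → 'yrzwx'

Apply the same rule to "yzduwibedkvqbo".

vqboyzduwib

The transformation: swap the front and back halves of the string, then delete the first 3 characters.
"yzduwibedkvqbo" → "edkvqboyzduwib" → "vqboyzduwib".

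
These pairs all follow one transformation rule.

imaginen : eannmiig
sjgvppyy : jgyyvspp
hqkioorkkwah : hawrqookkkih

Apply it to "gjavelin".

What's happening: sort the characters into reverse alphabetical order, then move the last 2 characters to the front (rotate right by 2).
"gjavelin" → "vnljigea" → "eavnljig".
(Check on "hqkioorkkwah": → "wrqookkkihha" → "hawrqookkkih" ✓)

eavnljig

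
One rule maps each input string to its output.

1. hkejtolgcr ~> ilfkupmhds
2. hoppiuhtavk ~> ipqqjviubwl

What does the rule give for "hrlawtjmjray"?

ismbxuknksbz

In each case the input is transformed by: shift every letter 1 place forward in the alphabet (wrapping around).
So "hrlawtjmjray" becomes "ismbxuknksbz".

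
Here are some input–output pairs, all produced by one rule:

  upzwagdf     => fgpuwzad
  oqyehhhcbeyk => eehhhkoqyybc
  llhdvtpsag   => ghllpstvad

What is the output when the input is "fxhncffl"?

ffhlnxcf

Looking at the pairs, the operation is to sort the characters into alphabetical order, then move the first 2 characters to the end (rotate left by 2).
Applying that to "fxhncffl" gives "ffhlnxcf".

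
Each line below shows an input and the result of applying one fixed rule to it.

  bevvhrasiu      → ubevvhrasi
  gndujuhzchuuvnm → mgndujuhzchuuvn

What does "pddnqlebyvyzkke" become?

Each output is the input with this applied: move the last character to the front.
For "pddnqlebyvyzkke" the result is "epddnqlebyvyzkk".

epddnqlebyvyzkk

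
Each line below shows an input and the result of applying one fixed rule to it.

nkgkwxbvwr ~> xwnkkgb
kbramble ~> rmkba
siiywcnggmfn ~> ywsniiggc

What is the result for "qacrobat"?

rqoca

In each case the input is transformed by: delete the last 3 characters, then sort the characters into reverse alphabetical order.
Working it through for "qacrobat": intermediate "qacro", final "rqoca".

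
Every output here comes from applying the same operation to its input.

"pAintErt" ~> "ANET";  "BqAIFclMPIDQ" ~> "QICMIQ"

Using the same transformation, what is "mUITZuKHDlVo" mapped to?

UTUHLO

The transformation: keep every other character starting from the second (positions 2nd, 4th, 6th, ...), then convert every letter to uppercase.
For "mUITZuKHDlVo", step one produces "UTuHlo"; step two turns that into "UTUHLO".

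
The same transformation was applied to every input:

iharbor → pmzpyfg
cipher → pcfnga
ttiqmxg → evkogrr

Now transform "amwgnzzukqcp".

naoisxxleuky

What's happening: reverse the string, then shift every letter 2 places backward in the alphabet (wrapping around).
Working it through for "amwgnzzukqcp": intermediate "pcqkuzzngwma", final "naoisxxleuky".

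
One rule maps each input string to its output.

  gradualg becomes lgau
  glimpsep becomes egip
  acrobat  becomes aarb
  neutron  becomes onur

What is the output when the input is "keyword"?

rkyo

Looking at the pairs, the operation is to move the last 2 characters to the front (rotate right by 2), then keep every other character starting from the first (positions 1st, 3rd, 5th, ...).
Working it through for "keyword": intermediate "rdkeywo", final "rkyo".
(Check on "acrobat": → "atacrob" → "aarb" ✓)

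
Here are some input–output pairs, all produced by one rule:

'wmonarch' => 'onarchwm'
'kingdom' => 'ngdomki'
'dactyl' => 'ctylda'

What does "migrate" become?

gratemi

What's happening: move the first 2 characters to the end (rotate left by 2).
"migrate" → "gratemi".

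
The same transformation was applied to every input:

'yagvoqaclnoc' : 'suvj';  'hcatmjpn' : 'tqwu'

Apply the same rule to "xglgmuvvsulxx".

bsee

What's happening: shift every letter 7 places forward in the alphabet (wrapping around), then keep only the last 4 characters.
Applying both steps to "xglgmuvvsulxx": "ensntbcczbsee", then "bsee".
(Check on "yagvoqaclnoc": → "fhncvxhjsuvj" → "suvj" ✓)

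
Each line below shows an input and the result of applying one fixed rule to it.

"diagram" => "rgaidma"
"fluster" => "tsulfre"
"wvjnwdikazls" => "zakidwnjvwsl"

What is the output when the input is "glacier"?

The transformation: reverse the string, then move the first 2 characters to the end (rotate left by 2).
Starting from "glacier": after the first operation, "reicalg"; after the second, "icalgre".
(Check on "fluster": → "retsulf" → "tsulfre" ✓)

icalgre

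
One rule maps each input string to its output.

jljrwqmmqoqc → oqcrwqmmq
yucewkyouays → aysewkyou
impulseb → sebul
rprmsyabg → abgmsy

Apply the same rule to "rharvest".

The pattern: delete the first 3 characters, then move the last 3 characters to the front (rotate right by 3).
Starting from "rharvest": after the first operation, "rvest"; after the second, "estrv".

estrv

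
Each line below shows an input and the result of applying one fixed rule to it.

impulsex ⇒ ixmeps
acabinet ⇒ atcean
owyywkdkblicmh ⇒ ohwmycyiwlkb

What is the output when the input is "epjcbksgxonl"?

In each case the input is transformed by: take characters alternately from the front and the back (1st, last, 2nd, 2nd-last, ...), then delete the last 2 characters.
Doing the same to "epjcbksgxonl": "elpnjocxbg".

elpnjocxbg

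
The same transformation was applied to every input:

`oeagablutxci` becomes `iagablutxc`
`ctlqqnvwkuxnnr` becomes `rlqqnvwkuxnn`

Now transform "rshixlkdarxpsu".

What's happening: delete the first 2 characters, then move the last character to the front.
For "rshixlkdarxpsu", step one produces "hixlkdarxpsu"; step two turns that into "uhixlkdarxps".

uhixlkdarxps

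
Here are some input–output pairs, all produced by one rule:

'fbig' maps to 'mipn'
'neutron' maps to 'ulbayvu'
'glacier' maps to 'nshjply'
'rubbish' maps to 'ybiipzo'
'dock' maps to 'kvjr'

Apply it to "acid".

The transformation: shift every letter 7 places forward in the alphabet (wrapping around).
So "acid" becomes "hjpk".

hjpk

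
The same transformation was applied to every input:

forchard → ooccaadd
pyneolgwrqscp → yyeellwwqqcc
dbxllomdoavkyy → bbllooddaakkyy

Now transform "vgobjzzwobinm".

ggbbzzwwbbnn

Looking at the pairs, the operation is to keep every other character starting from the second (positions 2nd, 4th, 6th, ...), then double every character.
On "vgobjzzwobinm" that produces "ggbbzzwwbbnn".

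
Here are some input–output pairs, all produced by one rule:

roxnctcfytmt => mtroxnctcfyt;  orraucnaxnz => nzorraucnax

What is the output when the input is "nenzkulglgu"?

Each output is the input with this applied: move the last 2 characters to the front (rotate right by 2).
"nenzkulglgu" → "gunenzkulgl".

gunenzkulgl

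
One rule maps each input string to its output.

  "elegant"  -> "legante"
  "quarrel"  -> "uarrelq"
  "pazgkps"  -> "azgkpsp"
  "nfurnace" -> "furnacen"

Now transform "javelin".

Looking at the pairs, the operation is to move the first character to the end.
Doing the same to "javelin": "avelinj".

avelinj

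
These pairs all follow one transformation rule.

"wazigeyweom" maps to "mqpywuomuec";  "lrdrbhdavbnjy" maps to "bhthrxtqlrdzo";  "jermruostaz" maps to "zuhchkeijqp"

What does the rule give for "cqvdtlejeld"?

sgltjbuzubt

In each case the input is transformed by: shift every letter 10 places backward in the alphabet (wrapping around).
So "cqvdtlejeld" becomes "sgltjbuzubt".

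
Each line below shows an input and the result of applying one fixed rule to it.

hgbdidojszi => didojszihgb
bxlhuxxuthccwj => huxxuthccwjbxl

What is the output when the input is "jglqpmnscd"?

In each case the input is transformed by: move the first 3 characters to the end (rotate left by 3).
Doing the same to "jglqpmnscd": "qpmnscdjgl".

qpmnscdjgl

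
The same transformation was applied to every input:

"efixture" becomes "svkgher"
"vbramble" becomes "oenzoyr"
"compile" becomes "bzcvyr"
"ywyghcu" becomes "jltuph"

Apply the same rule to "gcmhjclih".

pzuwpyvu

In each case the input is transformed by: delete the first character, then shift every letter 13 places forward in the alphabet (wrapping around) — i.e. ROT13.
For "gcmhjclih", step one produces "cmhjclih"; step two turns that into "pzuwpyvu".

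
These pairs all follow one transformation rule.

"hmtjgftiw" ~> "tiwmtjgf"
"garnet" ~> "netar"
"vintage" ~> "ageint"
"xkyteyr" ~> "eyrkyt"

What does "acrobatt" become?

attcrob

The transformation: delete the first character, then move the last 3 characters to the front (rotate right by 3).
Starting from "acrobatt": after the first operation, "crobatt"; after the second, "attcrob".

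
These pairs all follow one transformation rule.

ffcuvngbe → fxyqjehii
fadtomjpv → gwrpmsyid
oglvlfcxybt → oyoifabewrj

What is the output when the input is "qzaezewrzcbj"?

Each output is the input with this applied: shift every letter 3 places forward in the alphabet (wrapping around), then move the first 2 characters to the end (rotate left by 2).
On "qzaezewrzcbj": the first step gives "tcdhchzucfem", and the second then gives "dhchzucfemtc".

dhchzucfemtc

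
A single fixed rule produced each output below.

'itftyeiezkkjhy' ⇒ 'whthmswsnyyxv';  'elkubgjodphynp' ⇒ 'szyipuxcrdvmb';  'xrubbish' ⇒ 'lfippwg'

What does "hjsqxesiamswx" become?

The transformation: shift every letter 12 places backward in the alphabet (wrapping around), then delete the last character.
Working it through for "hjsqxesiamswx": intermediate "vxgelsgwoagkl", final "vxgelsgwoagk".

vxgelsgwoagk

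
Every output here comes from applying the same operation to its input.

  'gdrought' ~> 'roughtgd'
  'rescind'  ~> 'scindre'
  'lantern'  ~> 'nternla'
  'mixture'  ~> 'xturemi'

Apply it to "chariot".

ariotch

The pattern: move the first 2 characters to the end (rotate left by 2).
So "chariot" becomes "ariotch".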